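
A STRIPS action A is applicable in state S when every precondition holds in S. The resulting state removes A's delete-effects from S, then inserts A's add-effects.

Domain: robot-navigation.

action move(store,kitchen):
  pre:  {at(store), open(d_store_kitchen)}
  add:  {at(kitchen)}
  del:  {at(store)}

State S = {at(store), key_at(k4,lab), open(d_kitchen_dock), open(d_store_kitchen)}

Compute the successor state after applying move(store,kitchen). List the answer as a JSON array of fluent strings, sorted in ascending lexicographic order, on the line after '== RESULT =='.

Compute (S \ del) ∪ add:
  pre ⊆ S: {at(store), open(d_store_kitchen)} ⊆ S  — applicable
  S \ del = {key_at(k4,lab), open(d_kitchen_dock), open(d_store_kitchen)}
  ∪ add   = {at(kitchen), key_at(k4,lab), open(d_kitchen_dock), open(d_store_kitchen)}

== RESULT ==
["at(kitchen)", "key_at(k4,lab)", "open(d_kitchen_dock)", "open(d_store_kitchen)"]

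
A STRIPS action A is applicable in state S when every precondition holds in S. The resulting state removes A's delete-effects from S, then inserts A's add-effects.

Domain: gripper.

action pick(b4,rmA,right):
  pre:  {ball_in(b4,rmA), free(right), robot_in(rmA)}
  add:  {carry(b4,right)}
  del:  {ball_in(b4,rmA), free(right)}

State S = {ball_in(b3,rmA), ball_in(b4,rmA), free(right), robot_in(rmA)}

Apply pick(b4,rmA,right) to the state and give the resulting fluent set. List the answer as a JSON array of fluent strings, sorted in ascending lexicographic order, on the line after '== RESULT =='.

Progress:
  pre ⊆ S: {ball_in(b4,rmA), free(right), robot_in(rmA)} ⊆ S  — applicable
  S \ del = {ball_in(b3,rmA), robot_in(rmA)}
  ∪ add   = {ball_in(b3,rmA), carry(b4,right), robot_in(rmA)}

== RESULT ==
["ball_in(b3,rmA)", "carry(b4,right)", "robot_in(rmA)"]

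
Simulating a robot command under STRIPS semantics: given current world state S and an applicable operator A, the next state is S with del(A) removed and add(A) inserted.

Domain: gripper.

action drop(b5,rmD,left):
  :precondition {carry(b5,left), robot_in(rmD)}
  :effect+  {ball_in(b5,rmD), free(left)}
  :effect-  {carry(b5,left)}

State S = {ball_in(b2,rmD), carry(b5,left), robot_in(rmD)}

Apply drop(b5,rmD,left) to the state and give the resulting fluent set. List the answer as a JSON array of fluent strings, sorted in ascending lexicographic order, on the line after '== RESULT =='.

Compute (S \ del) ∪ add:
  pre ⊆ S: {carry(b5,left), robot_in(rmD)} ⊆ S  — applicable
  S \ del = {ball_in(b2,rmD), robot_in(rmD)}
  ∪ add   = {ball_in(b2,rmD), ball_in(b5,rmD), free(left), robot_in(rmD)}

== RESULT ==
["ball_in(b2,rmD)", "ball_in(b5,rmD)", "free(left)", "robot_in(rmD)"]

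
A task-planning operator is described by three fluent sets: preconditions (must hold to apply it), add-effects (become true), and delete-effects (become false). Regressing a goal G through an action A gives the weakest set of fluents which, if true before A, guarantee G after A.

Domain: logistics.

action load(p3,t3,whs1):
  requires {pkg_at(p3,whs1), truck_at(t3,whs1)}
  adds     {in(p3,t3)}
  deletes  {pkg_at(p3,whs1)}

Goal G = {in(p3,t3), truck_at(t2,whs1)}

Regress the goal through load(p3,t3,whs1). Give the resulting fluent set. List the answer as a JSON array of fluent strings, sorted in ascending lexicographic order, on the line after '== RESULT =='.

Compute (G \ add) ∪ pre:
  G ∩ del = {}  (empty — regression defined)
  G \ add = {in(p3,t3), truck_at(t2,whs1)} \ {in(p3,t3)} = {truck_at(t2,whs1)}
  ∪ pre   = {truck_at(t2,whs1)} ∪ {pkg_at(p3,whs1), truck_at(t3,whs1)}
          = {pkg_at(p3,whs1), truck_at(t2,whs1), truck_at(t3,whs1)}

== RESULT ==
["pkg_at(p3,whs1)", "truck_at(t2,whs1)", "truck_at(t3,whs1)"]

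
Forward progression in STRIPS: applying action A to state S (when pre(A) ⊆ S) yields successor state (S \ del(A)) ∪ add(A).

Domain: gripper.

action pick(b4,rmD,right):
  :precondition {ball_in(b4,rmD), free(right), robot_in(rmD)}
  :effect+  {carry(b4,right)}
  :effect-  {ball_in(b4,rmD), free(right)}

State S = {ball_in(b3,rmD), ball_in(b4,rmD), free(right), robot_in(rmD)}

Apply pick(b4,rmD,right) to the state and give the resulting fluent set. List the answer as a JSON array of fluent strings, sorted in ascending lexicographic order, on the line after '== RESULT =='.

Compute (S \ del) ∪ add:
  pre ⊆ S: {ball_in(b4,rmD), free(right), robot_in(rmD)} ⊆ S  — applicable
  S \ del = {ball_in(b3,rmD), robot_in(rmD)}
  ∪ add   = {ball_in(b3,rmD), carry(b4,right), robot_in(rmD)}

== RESULT ==
["ball_in(b3,rmD)", "carry(b4,right)", "robot_in(rmD)"]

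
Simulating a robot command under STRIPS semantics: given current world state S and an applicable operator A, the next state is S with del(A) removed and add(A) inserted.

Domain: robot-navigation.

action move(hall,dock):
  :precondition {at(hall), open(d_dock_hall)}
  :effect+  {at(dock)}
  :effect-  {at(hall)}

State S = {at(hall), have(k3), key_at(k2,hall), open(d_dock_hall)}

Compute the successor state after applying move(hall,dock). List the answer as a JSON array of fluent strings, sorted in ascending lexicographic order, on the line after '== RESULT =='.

Progress:
  pre ⊆ S: {at(hall), open(d_dock_hall)} ⊆ S  — applicable
  S \ del = {have(k3), key_at(k2,hall), open(d_dock_hall)}
  ∪ add   = {at(dock), have(k3), key_at(k2,hall), open(d_dock_hall)}

== RESULT ==
["at(dock)", "have(k3)", "key_at(k2,hall)", "open(d_dock_hall)"]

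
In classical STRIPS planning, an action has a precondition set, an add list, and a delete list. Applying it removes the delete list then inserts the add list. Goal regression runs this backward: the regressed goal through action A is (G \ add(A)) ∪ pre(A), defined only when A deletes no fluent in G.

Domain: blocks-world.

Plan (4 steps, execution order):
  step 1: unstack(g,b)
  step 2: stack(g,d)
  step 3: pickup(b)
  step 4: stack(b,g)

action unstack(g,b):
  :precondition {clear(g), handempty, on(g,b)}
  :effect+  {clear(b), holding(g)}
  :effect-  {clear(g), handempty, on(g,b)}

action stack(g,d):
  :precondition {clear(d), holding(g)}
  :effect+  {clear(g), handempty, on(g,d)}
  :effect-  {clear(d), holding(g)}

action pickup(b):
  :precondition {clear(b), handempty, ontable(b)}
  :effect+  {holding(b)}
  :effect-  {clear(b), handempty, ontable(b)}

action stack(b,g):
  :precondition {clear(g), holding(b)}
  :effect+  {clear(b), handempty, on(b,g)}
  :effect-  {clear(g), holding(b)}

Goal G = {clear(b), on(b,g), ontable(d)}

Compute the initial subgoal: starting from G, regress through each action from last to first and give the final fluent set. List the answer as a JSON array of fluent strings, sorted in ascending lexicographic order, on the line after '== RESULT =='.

Work backward from the goal:
  through step 4 (stack(b,g)): drop {clear(b), on(b,g)}, keep {ontable(d)}, require {clear(g), holding(b)}
    → {clear(g), holding(b), ontable(d)}
  through step 3 (pickup(b)): drop {holding(b)}, keep {clear(g), ontable(d)}, require {clear(b), handempty, ontable(b)}
    → {clear(b), clear(g), handempty, ontable(b), ontable(d)}
  through step 2 (stack(g,d)): drop {clear(g), handempty}, keep {clear(b), ontable(b), ontable(d)}, require {clear(d), holding(g)}
    → {clear(b), clear(d), holding(g), ontable(b), ontable(d)}
  through step 1 (unstack(g,b)): drop {clear(b), holding(g)}, keep {clear(d), ontable(b), ontable(d)}, require {clear(g), handempty, on(g,b)}
    → {clear(d), clear(g), handempty, on(g,b), ontable(b), ontable(d)}

== RESULT ==
["clear(d)", "clear(g)", "handempty", "on(g,b)", "ontable(b)", "ontable(d)"]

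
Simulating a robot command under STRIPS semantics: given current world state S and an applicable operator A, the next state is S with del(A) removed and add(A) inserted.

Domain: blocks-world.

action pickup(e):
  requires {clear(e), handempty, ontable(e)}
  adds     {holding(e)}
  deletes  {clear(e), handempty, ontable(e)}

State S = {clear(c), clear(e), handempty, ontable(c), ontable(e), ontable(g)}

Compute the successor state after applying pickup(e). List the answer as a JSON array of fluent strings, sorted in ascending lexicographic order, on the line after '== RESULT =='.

Progress:
  pre ⊆ S: {clear(e), handempty, ontable(e)} ⊆ S  — applicable
  S \ del = {clear(c), ontable(c), ontable(g)}
  ∪ add   = {clear(c), holding(e), ontable(c), ontable(g)}

== RESULT ==
["clear(c)", "holding(e)", "ontable(c)", "ontable(g)"]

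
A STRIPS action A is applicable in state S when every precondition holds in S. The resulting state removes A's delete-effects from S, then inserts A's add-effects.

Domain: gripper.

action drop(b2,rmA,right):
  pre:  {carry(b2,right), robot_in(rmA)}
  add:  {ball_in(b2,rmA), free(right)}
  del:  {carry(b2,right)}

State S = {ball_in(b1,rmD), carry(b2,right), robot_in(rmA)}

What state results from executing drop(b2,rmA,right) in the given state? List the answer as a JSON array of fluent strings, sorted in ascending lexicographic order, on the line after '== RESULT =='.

Compute (S \ del) ∪ add:
  pre ⊆ S: {carry(b2,right), robot_in(rmA)} ⊆ S  — applicable
  S \ del = {ball_in(b1,rmD), robot_in(rmA)}
  ∪ add   = {ball_in(b1,rmD), ball_in(b2,rmA), free(right), robot_in(rmA)}

== RESULT ==
["ball_in(b1,rmD)", "ball_in(b2,rmA)", "free(right)", "robot_in(rmA)"]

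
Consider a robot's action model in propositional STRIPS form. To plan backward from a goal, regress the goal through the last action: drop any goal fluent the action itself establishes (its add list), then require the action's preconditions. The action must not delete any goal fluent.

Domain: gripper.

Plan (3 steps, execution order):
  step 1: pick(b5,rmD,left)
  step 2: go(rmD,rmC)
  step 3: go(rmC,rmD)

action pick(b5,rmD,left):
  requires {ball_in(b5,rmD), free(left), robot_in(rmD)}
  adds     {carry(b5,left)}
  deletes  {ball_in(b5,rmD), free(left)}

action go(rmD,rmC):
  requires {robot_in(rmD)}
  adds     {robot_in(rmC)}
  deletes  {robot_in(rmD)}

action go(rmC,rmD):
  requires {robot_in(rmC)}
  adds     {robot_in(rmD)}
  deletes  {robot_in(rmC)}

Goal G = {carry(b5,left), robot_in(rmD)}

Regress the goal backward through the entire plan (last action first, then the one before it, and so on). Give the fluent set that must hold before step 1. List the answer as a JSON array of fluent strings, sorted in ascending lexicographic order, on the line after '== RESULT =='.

Work backward from the goal:
  through step 3 (go(rmC,rmD)): drop {robot_in(rmD)}, keep {carry(b5,left)}, require {robot_in(rmC)}
    → {carry(b5,left), robot_in(rmC)}
  through step 2 (go(rmD,rmC)): drop {robot_in(rmC)}, keep {carry(b5,left)}, require {robot_in(rmD)}
    → {carry(b5,left), robot_in(rmD)}
  through step 1 (pick(b5,rmD,left)): drop {carry(b5,left)}, keep {robot_in(rmD)}, require {ball_in(b5,rmD), free(left), robot_in(rmD)}
    → {ball_in(b5,rmD), free(left), robot_in(rmD)}

== RESULT ==
["ball_in(b5,rmD)", "free(left)", "robot_in(rmD)"]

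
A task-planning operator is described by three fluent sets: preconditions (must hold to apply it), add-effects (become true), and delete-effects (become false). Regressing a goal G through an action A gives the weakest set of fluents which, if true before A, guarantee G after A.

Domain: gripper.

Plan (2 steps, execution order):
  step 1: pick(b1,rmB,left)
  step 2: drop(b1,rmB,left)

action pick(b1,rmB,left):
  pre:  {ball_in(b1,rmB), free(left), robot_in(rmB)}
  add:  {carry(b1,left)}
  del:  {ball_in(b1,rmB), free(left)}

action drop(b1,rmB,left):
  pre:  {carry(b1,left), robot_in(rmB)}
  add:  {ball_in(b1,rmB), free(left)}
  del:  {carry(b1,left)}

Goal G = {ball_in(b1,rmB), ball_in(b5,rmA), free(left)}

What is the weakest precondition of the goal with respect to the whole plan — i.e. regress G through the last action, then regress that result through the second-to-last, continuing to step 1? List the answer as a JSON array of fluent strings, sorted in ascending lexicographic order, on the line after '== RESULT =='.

Work backward from the goal:
  through step 2 (drop(b1,rmB,left)): drop {ball_in(b1,rmB), free(left)}, keep {ball_in(b5,rmA)}, require {carry(b1,left), robot_in(rmB)}
    → {ball_in(b5,rmA), carry(b1,left), robot_in(rmB)}
  through step 1 (pick(b1,rmB,left)): drop {carry(b1,left)}, keep {ball_in(b5,rmA), robot_in(rmB)}, require {ball_in(b1,rmB), free(left), robot_in(rmB)}
    → {ball_in(b1,rmB), ball_in(b5,rmA), free(left), robot_in(rmB)}

== RESULT ==
["ball_in(b1,rmB)", "ball_in(b5,rmA)", "free(left)", "robot_in(rmB)"]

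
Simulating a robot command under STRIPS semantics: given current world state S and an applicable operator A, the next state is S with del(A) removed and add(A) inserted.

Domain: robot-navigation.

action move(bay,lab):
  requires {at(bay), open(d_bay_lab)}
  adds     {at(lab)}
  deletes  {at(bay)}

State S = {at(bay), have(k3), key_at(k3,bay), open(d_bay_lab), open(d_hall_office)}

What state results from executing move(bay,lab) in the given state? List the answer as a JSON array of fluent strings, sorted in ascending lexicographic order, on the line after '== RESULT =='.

Progress:
  pre ⊆ S: {at(bay), open(d_bay_lab)} ⊆ S  — applicable
  S \ del = {have(k3), key_at(k3,bay), open(d_bay_lab), open(d_hall_office)}
  ∪ add   = {at(lab), have(k3), key_at(k3,bay), open(d_bay_lab), open(d_hall_office)}

== RESULT ==
["at(lab)", "have(k3)", "key_at(k3,bay)", "open(d_bay_lab)", "open(d_hall_office)"]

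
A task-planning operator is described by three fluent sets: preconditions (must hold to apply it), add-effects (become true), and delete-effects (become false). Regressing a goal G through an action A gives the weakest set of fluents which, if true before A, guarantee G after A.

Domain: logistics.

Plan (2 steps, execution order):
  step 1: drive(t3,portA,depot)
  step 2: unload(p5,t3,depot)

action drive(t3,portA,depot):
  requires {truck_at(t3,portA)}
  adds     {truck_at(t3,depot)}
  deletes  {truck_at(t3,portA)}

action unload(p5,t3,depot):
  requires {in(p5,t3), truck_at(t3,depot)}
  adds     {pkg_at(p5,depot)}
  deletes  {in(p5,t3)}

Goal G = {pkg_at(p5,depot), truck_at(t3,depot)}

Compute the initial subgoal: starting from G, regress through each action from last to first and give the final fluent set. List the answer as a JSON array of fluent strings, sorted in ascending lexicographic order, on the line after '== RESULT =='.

Work backward from the goal:
  through step 2 (unload(p5,t3,depot)): drop {pkg_at(p5,depot)}, keep {truck_at(t3,depot)}, require {in(p5,t3), truck_at(t3,depot)}
    → {in(p5,t3), truck_at(t3,depot)}
  through step 1 (drive(t3,portA,depot)): drop {truck_at(t3,depot)}, keep {in(p5,t3)}, require {truck_at(t3,portA)}
    → {in(p5,t3), truck_at(t3,portA)}

== RESULT ==
["in(p5,t3)", "truck_at(t3,portA)"]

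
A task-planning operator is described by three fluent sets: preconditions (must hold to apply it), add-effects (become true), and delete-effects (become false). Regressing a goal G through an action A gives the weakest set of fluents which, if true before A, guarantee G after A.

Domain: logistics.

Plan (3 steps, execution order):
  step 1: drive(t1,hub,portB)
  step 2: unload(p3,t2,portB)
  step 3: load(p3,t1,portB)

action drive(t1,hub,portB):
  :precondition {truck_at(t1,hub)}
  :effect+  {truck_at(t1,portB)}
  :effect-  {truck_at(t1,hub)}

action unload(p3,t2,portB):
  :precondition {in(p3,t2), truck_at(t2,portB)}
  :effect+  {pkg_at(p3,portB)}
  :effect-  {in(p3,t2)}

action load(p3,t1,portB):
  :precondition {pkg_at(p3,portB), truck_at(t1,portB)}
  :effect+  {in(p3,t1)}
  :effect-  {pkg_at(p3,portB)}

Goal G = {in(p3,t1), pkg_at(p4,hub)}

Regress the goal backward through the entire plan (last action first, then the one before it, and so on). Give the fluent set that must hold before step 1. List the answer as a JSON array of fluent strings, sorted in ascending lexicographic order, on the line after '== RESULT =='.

Work backward from the goal:
  through step 3 (load(p3,t1,portB)): drop {in(p3,t1)}, keep {pkg_at(p4,hub)}, require {pkg_at(p3,portB), truck_at(t1,portB)}
    → {pkg_at(p3,portB), pkg_at(p4,hub), truck_at(t1,portB)}
  through step 2 (unload(p3,t2,portB)): drop {pkg_at(p3,portB)}, keep {pkg_at(p4,hub), truck_at(t1,portB)}, require {in(p3,t2), truck_at(t2,portB)}
    → {in(p3,t2), pkg_at(p4,hub), truck_at(t1,portB), truck_at(t2,portB)}
  through step 1 (drive(t1,hub,portB)): drop {truck_at(t1,portB)}, keep {in(p3,t2), pkg_at(p4,hub), truck_at(t2,portB)}, require {truck_at(t1,hub)}
    → {in(p3,t2), pkg_at(p4,hub), truck_at(t1,hub), truck_at(t2,portB)}

== RESULT ==
["in(p3,t2)", "pkg_at(p4,hub)", "truck_at(t1,hub)", "truck_at(t2,portB)"]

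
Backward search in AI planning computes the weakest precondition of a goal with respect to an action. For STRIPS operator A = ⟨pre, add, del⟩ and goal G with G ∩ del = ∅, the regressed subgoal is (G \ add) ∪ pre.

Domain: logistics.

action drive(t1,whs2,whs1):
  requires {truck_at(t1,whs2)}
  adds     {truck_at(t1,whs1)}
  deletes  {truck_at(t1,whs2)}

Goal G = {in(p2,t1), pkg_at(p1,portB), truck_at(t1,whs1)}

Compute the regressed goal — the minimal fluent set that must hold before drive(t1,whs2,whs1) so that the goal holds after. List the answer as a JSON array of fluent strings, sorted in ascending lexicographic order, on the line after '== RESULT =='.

Regress:
  G ∩ del = {}  (empty — regression defined)
  G \ add = {in(p2,t1), pkg_at(p1,portB), truck_at(t1,whs1)} \ {truck_at(t1,whs1)} = {in(p2,t1), pkg_at(p1,portB)}
  ∪ pre   = {in(p2,t1), pkg_at(p1,portB)} ∪ {truck_at(t1,whs2)}
          = {in(p2,t1), pkg_at(p1,portB), truck_at(t1,whs2)}

== RESULT ==
["in(p2,t1)", "pkg_at(p1,portB)", "truck_at(t1,whs2)"]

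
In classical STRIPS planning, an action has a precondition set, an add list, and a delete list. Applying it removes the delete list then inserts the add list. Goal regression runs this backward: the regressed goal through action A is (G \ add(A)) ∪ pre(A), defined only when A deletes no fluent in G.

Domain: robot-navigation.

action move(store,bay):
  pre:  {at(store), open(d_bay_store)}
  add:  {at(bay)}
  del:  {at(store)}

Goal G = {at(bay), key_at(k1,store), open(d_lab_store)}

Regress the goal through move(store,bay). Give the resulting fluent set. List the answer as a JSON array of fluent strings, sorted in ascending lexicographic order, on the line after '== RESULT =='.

Compute (G \ add) ∪ pre:
  G ∩ del = {}  (empty — regression defined)
  G \ add = {at(bay), key_at(k1,store), open(d_lab_store)} \ {at(bay)} = {key_at(k1,store), open(d_lab_store)}
  ∪ pre   = {key_at(k1,store), open(d_lab_store)} ∪ {at(store), open(d_bay_store)}
          = {at(store), key_at(k1,store), open(d_bay_store), open(d_lab_store)}

== RESULT ==
["at(store)", "key_at(k1,store)", "open(d_bay_store)", "open(d_lab_store)"]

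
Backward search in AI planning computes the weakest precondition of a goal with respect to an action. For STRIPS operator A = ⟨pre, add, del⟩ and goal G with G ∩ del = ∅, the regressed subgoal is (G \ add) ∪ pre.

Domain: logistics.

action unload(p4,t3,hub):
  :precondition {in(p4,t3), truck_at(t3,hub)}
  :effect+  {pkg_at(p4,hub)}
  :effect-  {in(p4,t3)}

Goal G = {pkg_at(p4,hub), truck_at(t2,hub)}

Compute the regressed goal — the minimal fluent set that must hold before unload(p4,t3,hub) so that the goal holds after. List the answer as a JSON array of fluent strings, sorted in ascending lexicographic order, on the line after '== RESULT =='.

Regress:
  G ∩ del = {}  (empty — regression defined)
  G \ add = {pkg_at(p4,hub), truck_at(t2,hub)} \ {pkg_at(p4,hub)} = {truck_at(t2,hub)}
  ∪ pre   = {truck_at(t2,hub)} ∪ {in(p4,t3), truck_at(t3,hub)}
          = {in(p4,t3), truck_at(t2,hub), truck_at(t3,hub)}

== RESULT ==
["in(p4,t3)", "truck_at(t2,hub)", "truck_at(t3,hub)"]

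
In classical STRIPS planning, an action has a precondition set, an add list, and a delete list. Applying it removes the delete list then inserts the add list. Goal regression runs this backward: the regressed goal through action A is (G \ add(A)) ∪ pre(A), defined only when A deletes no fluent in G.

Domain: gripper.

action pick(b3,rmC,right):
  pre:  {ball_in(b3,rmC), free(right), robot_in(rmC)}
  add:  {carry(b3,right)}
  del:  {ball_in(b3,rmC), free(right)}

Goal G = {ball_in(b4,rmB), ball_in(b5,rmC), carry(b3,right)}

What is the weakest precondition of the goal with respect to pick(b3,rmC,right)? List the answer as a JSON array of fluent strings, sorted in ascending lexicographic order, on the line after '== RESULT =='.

Regress:
  G ∩ del = {}  (empty — regression defined)
  G \ add = {ball_in(b4,rmB), ball_in(b5,rmC), carry(b3,right)} \ {carry(b3,right)} = {ball_in(b4,rmB), ball_in(b5,rmC)}
  ∪ pre   = {ball_in(b4,rmB), ball_in(b5,rmC)} ∪ {ball_in(b3,rmC), free(right), robot_in(rmC)}
          = {ball_in(b3,rmC), ball_in(b4,rmB), ball_in(b5,rmC), free(right), robot_in(rmC)}

== RESULT ==
["ball_in(b3,rmC)", "ball_in(b4,rmB)", "ball_in(b5,rmC)", "free(right)", "robot_in(rmC)"]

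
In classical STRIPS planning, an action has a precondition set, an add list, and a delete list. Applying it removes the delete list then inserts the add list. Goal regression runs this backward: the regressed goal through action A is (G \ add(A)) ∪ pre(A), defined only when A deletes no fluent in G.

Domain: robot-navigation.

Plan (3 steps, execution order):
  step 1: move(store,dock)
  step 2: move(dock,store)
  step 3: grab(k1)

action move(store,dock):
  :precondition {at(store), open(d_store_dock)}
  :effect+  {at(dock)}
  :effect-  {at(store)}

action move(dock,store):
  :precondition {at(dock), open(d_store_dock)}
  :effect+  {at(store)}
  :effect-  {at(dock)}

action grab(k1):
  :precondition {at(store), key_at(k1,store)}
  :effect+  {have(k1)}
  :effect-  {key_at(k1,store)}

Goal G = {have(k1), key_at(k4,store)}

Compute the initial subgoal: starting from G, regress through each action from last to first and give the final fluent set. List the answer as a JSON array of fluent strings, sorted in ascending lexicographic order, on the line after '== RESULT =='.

Regress step by step:
  through step 3 (grab(k1)): drop {have(k1)}, keep {key_at(k4,store)}, require {at(store), key_at(k1,store)}
    → {at(store), key_at(k1,store), key_at(k4,store)}
  through step 2 (move(dock,store)): drop {at(store)}, keep {key_at(k1,store), key_at(k4,store)}, require {at(dock), open(d_store_dock)}
    → {at(dock), key_at(k1,store), key_at(k4,store), open(d_store_dock)}
  through step 1 (move(store,dock)): drop {at(dock)}, keep {key_at(k1,store), key_at(k4,store), open(d_store_dock)}, require {at(store), open(d_store_dock)}
    → {at(store), key_at(k1,store), key_at(k4,store), open(d_store_dock)}

== RESULT ==
["at(store)", "key_at(k1,store)", "key_at(k4,store)", "open(d_store_dock)"]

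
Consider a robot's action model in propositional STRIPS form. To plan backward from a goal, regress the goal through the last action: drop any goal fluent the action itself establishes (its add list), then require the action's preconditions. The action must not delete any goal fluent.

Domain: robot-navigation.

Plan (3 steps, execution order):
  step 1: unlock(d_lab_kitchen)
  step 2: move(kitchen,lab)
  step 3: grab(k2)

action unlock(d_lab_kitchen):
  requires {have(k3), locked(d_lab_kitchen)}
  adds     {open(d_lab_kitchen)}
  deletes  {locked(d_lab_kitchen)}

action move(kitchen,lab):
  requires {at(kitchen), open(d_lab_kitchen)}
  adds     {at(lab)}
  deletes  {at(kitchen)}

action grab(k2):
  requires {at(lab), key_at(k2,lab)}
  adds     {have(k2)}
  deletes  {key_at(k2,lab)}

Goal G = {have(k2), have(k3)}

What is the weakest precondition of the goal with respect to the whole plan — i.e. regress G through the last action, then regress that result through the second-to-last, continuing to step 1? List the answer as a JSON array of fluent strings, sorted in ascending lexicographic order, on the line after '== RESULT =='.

Work backward from the goal:
  through step 3 (grab(k2)): drop {have(k2)}, keep {have(k3)}, require {at(lab), key_at(k2,lab)}
    → {at(lab), have(k3), key_at(k2,lab)}
  through step 2 (move(kitchen,lab)): drop {at(lab)}, keep {have(k3), key_at(k2,lab)}, require {at(kitchen), open(d_lab_kitchen)}
    → {at(kitchen), have(k3), key_at(k2,lab), open(d_lab_kitchen)}
  through step 1 (unlock(d_lab_kitchen)): drop {open(d_lab_kitchen)}, keep {at(kitchen), have(k3), key_at(k2,lab)}, require {have(k3), locked(d_lab_kitchen)}
    → {at(kitchen), have(k3), key_at(k2,lab), locked(d_lab_kitchen)}

== RESULT ==
["at(kitchen)", "have(k3)", "key_at(k2,lab)", "locked(d_lab_kitchen)"]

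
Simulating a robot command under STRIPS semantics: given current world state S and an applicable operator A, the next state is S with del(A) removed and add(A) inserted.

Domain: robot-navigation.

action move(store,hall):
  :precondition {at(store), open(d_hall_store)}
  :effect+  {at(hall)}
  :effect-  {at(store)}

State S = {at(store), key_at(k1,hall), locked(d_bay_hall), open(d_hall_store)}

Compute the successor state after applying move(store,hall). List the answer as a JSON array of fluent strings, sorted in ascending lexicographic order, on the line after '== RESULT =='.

Progress:
  pre ⊆ S: {at(store), open(d_hall_store)} ⊆ S  — applicable
  S \ del = {key_at(k1,hall), locked(d_bay_hall), open(d_hall_store)}
  ∪ add   = {at(hall), key_at(k1,hall), locked(d_bay_hall), open(d_hall_store)}

== RESULT ==
["at(hall)", "key_at(k1,hall)", "locked(d_bay_hall)", "open(d_hall_store)"]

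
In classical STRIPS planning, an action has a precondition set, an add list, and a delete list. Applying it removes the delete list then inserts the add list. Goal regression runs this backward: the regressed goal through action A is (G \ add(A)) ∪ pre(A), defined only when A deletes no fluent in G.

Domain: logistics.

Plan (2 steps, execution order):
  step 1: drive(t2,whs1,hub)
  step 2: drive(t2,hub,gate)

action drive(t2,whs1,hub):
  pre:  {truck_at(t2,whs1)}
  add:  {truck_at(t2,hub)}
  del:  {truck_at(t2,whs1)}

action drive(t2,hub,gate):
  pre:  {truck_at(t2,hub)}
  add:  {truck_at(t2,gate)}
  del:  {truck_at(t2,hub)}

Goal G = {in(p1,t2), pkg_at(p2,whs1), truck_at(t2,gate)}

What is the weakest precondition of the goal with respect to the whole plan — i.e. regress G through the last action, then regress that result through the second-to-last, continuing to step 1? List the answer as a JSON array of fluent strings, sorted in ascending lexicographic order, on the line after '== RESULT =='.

Regress step by step:
  through step 2 (drive(t2,hub,gate)): drop {truck_at(t2,gate)}, keep {in(p1,t2), pkg_at(p2,whs1)}, require {truck_at(t2,hub)}
    → {in(p1,t2), pkg_at(p2,whs1), truck_at(t2,hub)}
  through step 1 (drive(t2,whs1,hub)): drop {truck_at(t2,hub)}, keep {in(p1,t2), pkg_at(p2,whs1)}, require {truck_at(t2,whs1)}
    → {in(p1,t2), pkg_at(p2,whs1), truck_at(t2,whs1)}

== RESULT ==
["in(p1,t2)", "pkg_at(p2,whs1)", "truck_at(t2,whs1)"]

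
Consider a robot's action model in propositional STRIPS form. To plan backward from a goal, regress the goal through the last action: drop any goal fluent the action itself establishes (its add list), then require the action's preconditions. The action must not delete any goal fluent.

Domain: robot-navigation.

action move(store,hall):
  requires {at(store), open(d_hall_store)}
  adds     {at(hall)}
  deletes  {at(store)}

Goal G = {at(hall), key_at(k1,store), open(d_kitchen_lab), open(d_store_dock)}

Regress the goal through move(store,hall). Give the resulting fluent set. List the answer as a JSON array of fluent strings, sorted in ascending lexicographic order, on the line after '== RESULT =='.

Compute (G \ add) ∪ pre:
  G ∩ del = {}  (empty — regression defined)
  G \ add = {at(hall), key_at(k1,store), open(d_kitchen_lab), open(d_store_dock)} \ {at(hall)} = {key_at(k1,store), open(d_kitchen_lab), open(d_store_dock)}
  ∪ pre   = {key_at(k1,store), open(d_kitchen_lab), open(d_store_dock)} ∪ {at(store), open(d_hall_store)}
          = {at(store), key_at(k1,store), open(d_hall_store), open(d_kitchen_lab), open(d_store_dock)}

== RESULT ==
["at(store)", "key_at(k1,store)", "open(d_hall_store)", "open(d_kitchen_lab)", "open(d_store_dock)"]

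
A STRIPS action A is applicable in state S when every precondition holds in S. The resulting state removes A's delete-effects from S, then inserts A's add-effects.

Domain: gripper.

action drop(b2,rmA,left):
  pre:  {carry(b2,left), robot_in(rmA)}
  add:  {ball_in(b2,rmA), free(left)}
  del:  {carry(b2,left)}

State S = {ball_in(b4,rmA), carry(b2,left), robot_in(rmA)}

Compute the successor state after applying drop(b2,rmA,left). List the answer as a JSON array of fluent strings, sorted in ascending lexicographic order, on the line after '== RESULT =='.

Progress:
  pre ⊆ S: {carry(b2,left), robot_in(rmA)} ⊆ S  — applicable
  S \ del = {ball_in(b4,rmA), robot_in(rmA)}
  ∪ add   = {ball_in(b2,rmA), ball_in(b4,rmA), free(left), robot_in(rmA)}

== RESULT ==
["ball_in(b2,rmA)", "ball_in(b4,rmA)", "free(left)", "robot_in(rmA)"]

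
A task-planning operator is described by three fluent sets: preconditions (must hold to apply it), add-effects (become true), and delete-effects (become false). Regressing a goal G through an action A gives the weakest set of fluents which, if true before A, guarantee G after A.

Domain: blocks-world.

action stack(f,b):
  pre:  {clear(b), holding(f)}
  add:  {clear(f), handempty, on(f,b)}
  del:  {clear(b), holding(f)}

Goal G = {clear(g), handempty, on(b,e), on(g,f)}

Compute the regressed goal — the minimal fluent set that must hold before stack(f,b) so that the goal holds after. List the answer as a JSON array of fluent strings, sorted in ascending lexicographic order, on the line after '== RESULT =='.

Compute (G \ add) ∪ pre:
  G ∩ del = {}  (empty — regression defined)
  G \ add = {clear(g), handempty, on(b,e), on(g,f)} \ {clear(f), handempty, on(f,b)} = {clear(g), on(b,e), on(g,f)}
  ∪ pre   = {clear(g), on(b,e), on(g,f)} ∪ {clear(b), holding(f)}
          = {clear(b), clear(g), holding(f), on(b,e), on(g,f)}

== RESULT ==
["clear(b)", "clear(g)", "holding(f)", "on(b,e)", "on(g,f)"]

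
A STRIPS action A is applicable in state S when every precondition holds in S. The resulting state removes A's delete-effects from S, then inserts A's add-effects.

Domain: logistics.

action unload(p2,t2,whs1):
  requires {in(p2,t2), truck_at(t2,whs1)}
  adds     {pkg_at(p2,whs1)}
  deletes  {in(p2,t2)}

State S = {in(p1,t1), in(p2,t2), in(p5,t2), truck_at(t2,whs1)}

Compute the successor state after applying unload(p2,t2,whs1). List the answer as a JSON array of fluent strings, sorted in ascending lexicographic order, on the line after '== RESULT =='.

Compute (S \ del) ∪ add:
  pre ⊆ S: {in(p2,t2), truck_at(t2,whs1)} ⊆ S  — applicable
  S \ del = {in(p1,t1), in(p5,t2), truck_at(t2,whs1)}
  ∪ add   = {in(p1,t1), in(p5,t2), pkg_at(p2,whs1), truck_at(t2,whs1)}

== RESULT ==
["in(p1,t1)", "in(p5,t2)", "pkg_at(p2,whs1)", "truck_at(t2,whs1)"]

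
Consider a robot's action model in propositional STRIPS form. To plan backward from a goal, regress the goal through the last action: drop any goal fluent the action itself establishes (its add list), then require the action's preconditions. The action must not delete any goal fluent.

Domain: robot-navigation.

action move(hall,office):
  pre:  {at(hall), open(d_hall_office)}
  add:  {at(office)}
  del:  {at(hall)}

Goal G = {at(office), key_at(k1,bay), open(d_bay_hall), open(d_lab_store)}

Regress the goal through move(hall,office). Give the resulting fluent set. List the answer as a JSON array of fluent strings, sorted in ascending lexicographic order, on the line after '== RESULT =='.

Regress:
  G ∩ del = {}  (empty — regression defined)
  G \ add = {at(office), key_at(k1,bay), open(d_bay_hall), open(d_lab_store)} \ {at(office)} = {key_at(k1,bay), open(d_bay_hall), open(d_lab_store)}
  ∪ pre   = {key_at(k1,bay), open(d_bay_hall), open(d_lab_store)} ∪ {at(hall), open(d_hall_office)}
          = {at(hall), key_at(k1,bay), open(d_bay_hall), open(d_hall_office), open(d_lab_store)}

== RESULT ==
["at(hall)", "key_at(k1,bay)", "open(d_bay_hall)", "open(d_hall_office)", "open(d_lab_store)"]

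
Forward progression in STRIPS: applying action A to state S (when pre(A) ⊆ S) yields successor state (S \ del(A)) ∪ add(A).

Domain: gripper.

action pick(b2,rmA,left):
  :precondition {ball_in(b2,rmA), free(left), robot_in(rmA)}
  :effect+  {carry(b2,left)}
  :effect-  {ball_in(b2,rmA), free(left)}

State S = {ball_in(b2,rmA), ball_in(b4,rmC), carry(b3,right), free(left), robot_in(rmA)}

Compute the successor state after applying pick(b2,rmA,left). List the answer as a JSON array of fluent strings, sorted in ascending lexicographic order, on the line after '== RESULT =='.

Compute (S \ del) ∪ add:
  pre ⊆ S: {ball_in(b2,rmA), free(left), robot_in(rmA)} ⊆ S  — applicable
  S \ del = {ball_in(b4,rmC), carry(b3,right), robot_in(rmA)}
  ∪ add   = {ball_in(b4,rmC), carry(b2,left), carry(b3,right), robot_in(rmA)}

== RESULT ==
["ball_in(b4,rmC)", "carry(b2,left)", "carry(b3,right)", "robot_in(rmA)"]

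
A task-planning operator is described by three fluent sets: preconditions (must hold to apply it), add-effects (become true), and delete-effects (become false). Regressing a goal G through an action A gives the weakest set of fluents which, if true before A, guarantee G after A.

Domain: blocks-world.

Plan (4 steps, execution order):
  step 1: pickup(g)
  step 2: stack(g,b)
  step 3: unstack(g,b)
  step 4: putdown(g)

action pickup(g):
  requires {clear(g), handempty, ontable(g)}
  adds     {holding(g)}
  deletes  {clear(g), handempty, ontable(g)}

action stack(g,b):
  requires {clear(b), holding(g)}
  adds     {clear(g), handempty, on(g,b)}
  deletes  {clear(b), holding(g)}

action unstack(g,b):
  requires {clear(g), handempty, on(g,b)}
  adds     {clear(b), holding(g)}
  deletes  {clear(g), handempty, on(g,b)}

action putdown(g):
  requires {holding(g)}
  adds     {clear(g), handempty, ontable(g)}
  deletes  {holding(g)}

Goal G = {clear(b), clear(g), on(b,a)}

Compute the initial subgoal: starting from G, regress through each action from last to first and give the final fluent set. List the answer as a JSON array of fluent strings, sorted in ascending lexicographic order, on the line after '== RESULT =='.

Regress step by step:
  through step 4 (putdown(g)): drop {clear(g)}, keep {clear(b), on(b,a)}, require {holding(g)}
    → {clear(b), holding(g), on(b,a)}
  through step 3 (unstack(g,b)): drop {clear(b), holding(g)}, keep {on(b,a)}, require {clear(g), handempty, on(g,b)}
    → {clear(g), handempty, on(b,a), on(g,b)}
  through step 2 (stack(g,b)): drop {clear(g), handempty, on(g,b)}, keep {on(b,a)}, require {clear(b), holding(g)}
    → {clear(b), holding(g), on(b,a)}
  through step 1 (pickup(g)): drop {holding(g)}, keep {clear(b), on(b,a)}, require {clear(g), handempty, ontable(g)}
    → {clear(b), clear(g), handempty, on(b,a), ontable(g)}

== RESULT ==
["clear(b)", "clear(g)", "handempty", "on(b,a)", "ontable(g)"]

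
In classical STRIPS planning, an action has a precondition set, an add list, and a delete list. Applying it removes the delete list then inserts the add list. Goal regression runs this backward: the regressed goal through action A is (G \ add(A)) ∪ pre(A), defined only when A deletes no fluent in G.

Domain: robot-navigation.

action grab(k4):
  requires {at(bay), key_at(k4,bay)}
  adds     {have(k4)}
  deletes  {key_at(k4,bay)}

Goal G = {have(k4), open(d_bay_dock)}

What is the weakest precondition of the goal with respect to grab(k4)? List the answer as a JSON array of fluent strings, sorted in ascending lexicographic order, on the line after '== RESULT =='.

Compute (G \ add) ∪ pre:
  G ∩ del = {}  (empty — regression defined)
  G \ add = {have(k4), open(d_bay_dock)} \ {have(k4)} = {open(d_bay_dock)}
  ∪ pre   = {open(d_bay_dock)} ∪ {at(bay), key_at(k4,bay)}
          = {at(bay), key_at(k4,bay), open(d_bay_dock)}

== RESULT ==
["at(bay)", "key_at(k4,bay)", "open(d_bay_dock)"]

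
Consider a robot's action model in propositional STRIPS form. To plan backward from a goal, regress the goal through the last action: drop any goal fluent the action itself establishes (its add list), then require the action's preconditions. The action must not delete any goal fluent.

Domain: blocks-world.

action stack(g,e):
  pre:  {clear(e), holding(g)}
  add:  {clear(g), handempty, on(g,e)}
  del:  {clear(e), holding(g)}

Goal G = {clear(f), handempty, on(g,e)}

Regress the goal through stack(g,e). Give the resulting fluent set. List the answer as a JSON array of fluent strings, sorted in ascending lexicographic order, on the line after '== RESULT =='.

Regress:
  G ∩ del = {}  (empty — regression defined)
  G \ add = {clear(f), handempty, on(g,e)} \ {clear(g), handempty, on(g,e)} = {clear(f)}
  ∪ pre   = {clear(f)} ∪ {clear(e), holding(g)}
          = {clear(e), clear(f), holding(g)}

== RESULT ==
["clear(e)", "clear(f)", "holding(g)"]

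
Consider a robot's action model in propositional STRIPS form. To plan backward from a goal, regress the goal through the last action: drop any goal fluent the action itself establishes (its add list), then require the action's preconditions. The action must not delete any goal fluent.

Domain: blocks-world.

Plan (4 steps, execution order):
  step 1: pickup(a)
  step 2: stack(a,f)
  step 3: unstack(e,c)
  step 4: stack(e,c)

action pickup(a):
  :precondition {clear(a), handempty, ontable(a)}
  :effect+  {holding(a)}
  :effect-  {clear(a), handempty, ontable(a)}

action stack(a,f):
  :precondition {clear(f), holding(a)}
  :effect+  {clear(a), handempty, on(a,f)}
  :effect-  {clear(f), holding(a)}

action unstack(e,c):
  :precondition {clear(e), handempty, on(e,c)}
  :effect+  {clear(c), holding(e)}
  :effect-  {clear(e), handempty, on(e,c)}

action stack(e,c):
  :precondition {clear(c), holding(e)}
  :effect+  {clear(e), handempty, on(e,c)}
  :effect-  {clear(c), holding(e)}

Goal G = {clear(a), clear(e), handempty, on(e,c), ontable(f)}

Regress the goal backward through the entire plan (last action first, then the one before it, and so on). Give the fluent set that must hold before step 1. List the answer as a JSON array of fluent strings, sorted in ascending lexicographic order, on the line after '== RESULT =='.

Regress step by step:
  through step 4 (stack(e,c)): drop {clear(e), handempty, on(e,c)}, keep {clear(a), ontable(f)}, require {clear(c), holding(e)}
    → {clear(a), clear(c), holding(e), ontable(f)}
  through step 3 (unstack(e,c)): drop {clear(c), holding(e)}, keep {clear(a), ontable(f)}, require {clear(e), handempty, on(e,c)}
    → {clear(a), clear(e), handempty, on(e,c), ontable(f)}
  through step 2 (stack(a,f)): drop {clear(a), handempty}, keep {clear(e), on(e,c), ontable(f)}, require {clear(f), holding(a)}
    → {clear(e), clear(f), holding(a), on(e,c), ontable(f)}
  through step 1 (pickup(a)): drop {holding(a)}, keep {clear(e), clear(f), on(e,c), ontable(f)}, require {clear(a), handempty, ontable(a)}
    → {clear(a), clear(e), clear(f), handempty, on(e,c), ontable(a), ontable(f)}

== RESULT ==
["clear(a)", "clear(e)", "clear(f)", "handempty", "on(e,c)", "ontable(a)", "ontable(f)"]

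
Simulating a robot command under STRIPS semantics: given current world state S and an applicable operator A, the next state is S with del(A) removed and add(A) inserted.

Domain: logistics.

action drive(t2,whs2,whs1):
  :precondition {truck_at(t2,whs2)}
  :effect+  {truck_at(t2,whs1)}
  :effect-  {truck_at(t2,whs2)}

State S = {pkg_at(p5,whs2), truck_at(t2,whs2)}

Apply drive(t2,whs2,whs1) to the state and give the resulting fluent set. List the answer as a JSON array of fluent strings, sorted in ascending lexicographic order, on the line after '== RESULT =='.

Progress:
  pre ⊆ S: {truck_at(t2,whs2)} ⊆ S  — applicable
  S \ del = {pkg_at(p5,whs2)}
  ∪ add   = {pkg_at(p5,whs2), truck_at(t2,whs1)}

== RESULT ==
["pkg_at(p5,whs2)", "truck_at(t2,whs1)"]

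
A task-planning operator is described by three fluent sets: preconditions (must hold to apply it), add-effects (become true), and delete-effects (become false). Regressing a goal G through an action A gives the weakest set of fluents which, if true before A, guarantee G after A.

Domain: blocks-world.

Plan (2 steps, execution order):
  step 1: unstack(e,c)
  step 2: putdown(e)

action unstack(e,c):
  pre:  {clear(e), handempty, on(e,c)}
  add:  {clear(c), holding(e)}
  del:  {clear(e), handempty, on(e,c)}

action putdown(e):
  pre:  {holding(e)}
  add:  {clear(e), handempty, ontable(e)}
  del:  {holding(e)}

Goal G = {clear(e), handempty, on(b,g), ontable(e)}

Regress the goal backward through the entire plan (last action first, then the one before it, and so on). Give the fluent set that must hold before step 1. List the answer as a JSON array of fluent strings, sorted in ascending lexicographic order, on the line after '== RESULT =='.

Work backward from the goal:
  through step 2 (putdown(e)): drop {clear(e), handempty, ontable(e)}, keep {on(b,g)}, require {holding(e)}
    → {holding(e), on(b,g)}
  through step 1 (unstack(e,c)): drop {holding(e)}, keep {on(b,g)}, require {clear(e), handempty, on(e,c)}
    → {clear(e), handempty, on(b,g), on(e,c)}

== RESULT ==
["clear(e)", "handempty", "on(b,g)", "on(e,c)"]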